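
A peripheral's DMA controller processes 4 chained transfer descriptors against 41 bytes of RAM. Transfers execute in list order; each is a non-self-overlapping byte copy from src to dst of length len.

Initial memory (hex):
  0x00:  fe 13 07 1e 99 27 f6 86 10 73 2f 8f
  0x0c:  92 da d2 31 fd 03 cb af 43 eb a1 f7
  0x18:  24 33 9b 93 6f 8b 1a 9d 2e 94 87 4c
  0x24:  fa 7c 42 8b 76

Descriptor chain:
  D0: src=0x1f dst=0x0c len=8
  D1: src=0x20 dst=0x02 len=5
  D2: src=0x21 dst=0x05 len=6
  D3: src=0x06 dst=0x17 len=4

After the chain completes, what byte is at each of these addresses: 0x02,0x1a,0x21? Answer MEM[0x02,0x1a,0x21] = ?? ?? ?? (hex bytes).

#0 dst[0x0c+8] := {0x9d,0x2e,0x94,0x87,0x4c,0xfa,0x7c,0x42}
#1 dst[0x02+5] := {0x2e,0x94,0x87,0x4c,0xfa}
#2 dst[0x05+6] := {0x94,0x87,0x4c,0xfa,0x7c,0x42}
#3 dst[0x17+4] := {0x87,0x4c,0xfa,0x7c}
query mem[0x02]=0x2e, mem[0x1a]=0x7c, mem[0x21]=0x94

MEM[0x02,0x1a,0x21] = 2e 7c 94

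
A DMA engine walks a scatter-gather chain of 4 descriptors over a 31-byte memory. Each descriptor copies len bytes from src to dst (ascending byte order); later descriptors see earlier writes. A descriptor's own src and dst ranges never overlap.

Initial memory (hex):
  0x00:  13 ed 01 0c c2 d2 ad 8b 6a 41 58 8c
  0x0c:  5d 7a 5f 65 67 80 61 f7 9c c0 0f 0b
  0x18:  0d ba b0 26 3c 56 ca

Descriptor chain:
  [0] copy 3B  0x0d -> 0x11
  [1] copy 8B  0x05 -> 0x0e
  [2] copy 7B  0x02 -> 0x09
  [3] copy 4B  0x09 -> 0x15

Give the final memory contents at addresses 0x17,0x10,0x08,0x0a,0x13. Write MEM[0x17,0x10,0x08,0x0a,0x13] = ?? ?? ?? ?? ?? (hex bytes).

MEM[0x17,0x10,0x08,0x0a,0x13] = c2 8b 6a 0c 58

D0: mem[0x11..0x13] <- [7a 5f 65]
D1: mem[0x0e..0x15] <- [d2 ad 8b 6a 41 58 8c 5d]
D2: mem[0x09..0x0f] <- [01 0c c2 d2 ad 8b 6a]
D3: mem[0x15..0x18] <- [01 0c c2 d2]
query mem[0x17]=0xc2, mem[0x10]=0x8b, mem[0x08]=0x6a, mem[0x0a]=0x0c, mem[0x13]=0x58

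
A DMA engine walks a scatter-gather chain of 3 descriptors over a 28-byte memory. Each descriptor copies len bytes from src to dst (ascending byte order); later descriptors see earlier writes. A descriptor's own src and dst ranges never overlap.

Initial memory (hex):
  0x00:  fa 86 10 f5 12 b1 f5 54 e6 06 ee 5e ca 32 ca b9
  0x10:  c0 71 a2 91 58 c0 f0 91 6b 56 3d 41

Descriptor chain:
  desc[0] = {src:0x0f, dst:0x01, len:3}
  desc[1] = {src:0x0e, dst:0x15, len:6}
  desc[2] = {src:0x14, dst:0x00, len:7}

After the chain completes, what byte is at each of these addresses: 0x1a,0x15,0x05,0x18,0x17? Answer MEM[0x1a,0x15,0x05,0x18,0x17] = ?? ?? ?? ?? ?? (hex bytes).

  after D0: wrote 3B at 0x01 = b9c071
  after D1: wrote 6B at 0x15 = cab9c071a291
  after D2: wrote 7B at 0x00 = 58cab9c071a291
query mem[0x1a]=0x91, mem[0x15]=0xca, mem[0x05]=0xa2, mem[0x18]=0x71, mem[0x17]=0xc0

MEM[0x1a,0x15,0x05,0x18,0x17] = 91 ca a2 71 c0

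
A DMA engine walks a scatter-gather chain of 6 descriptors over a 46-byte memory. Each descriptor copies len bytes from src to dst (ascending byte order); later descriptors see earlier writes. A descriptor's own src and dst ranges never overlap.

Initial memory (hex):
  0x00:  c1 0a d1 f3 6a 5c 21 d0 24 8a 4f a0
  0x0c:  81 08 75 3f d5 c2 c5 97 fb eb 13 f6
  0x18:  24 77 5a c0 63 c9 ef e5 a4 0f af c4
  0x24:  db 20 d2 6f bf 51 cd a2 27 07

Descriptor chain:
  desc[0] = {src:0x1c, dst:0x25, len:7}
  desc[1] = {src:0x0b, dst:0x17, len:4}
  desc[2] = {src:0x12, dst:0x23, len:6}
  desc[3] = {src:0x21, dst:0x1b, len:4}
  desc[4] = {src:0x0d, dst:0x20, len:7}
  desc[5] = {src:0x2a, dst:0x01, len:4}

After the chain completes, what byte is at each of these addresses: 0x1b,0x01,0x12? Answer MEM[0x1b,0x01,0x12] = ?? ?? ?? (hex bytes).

MEM[0x1b,0x01,0x12] = 0f 0f c5

  after D0: wrote 7B at 0x25 = 63c9efe5a40faf
  after D1: wrote 4B at 0x17 = a0810875
  after D2: wrote 6B at 0x23 = c597fbeb13a0
  after D3: wrote 4B at 0x1b = 0fafc597
  after D4: wrote 7B at 0x20 = 08753fd5c2c597
  after D5: wrote 4B at 0x01 = 0faf2707
query mem[0x1b]=0x0f, mem[0x01]=0x0f, mem[0x12]=0xc5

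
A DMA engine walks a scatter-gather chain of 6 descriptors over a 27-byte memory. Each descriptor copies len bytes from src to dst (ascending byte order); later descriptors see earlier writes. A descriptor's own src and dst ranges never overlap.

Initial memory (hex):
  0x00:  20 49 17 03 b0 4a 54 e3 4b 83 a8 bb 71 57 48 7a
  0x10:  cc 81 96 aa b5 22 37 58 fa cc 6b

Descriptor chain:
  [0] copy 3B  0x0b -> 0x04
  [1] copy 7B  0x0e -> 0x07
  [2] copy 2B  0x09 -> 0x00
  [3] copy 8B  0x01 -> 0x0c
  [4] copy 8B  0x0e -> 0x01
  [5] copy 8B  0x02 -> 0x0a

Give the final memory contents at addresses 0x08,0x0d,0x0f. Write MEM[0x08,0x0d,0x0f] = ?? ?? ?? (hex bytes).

MEM[0x08,0x0d,0x0f] = 22 48 b5

#0 dst[0x04+3] := {0xbb,0x71,0x57}
#1 dst[0x07+7] := {0x48,0x7a,0xcc,0x81,0x96,0xaa,0xb5}
#2 dst[0x00+2] := {0xcc,0x81}
#3 dst[0x0c+8] := {0x81,0x17,0x03,0xbb,0x71,0x57,0x48,0x7a}
#4 dst[0x01+8] := {0x03,0xbb,0x71,0x57,0x48,0x7a,0xb5,0x22}
#5 dst[0x0a+8] := {0xbb,0x71,0x57,0x48,0x7a,0xb5,0x22,0xcc}
query mem[0x08]=0x22, mem[0x0d]=0x48, mem[0x0f]=0xb5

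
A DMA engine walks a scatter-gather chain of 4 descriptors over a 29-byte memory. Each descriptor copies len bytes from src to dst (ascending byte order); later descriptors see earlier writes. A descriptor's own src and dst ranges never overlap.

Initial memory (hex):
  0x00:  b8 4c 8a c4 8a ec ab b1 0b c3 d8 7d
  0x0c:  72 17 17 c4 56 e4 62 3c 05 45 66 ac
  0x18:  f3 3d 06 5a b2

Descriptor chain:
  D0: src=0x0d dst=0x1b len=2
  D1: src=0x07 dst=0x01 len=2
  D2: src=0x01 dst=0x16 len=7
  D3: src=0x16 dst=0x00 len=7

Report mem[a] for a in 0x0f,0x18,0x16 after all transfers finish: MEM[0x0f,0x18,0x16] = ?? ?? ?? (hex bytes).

[0] 0x0d->0x1b len=2 : 17 17
[1] 0x07->0x01 len=2 : b1 0b
[2] 0x01->0x16 len=7 : b1 0b c4 8a ec ab b1
[3] 0x16->0x00 len=7 : b1 0b c4 8a ec ab b1
query mem[0x0f]=0xc4, mem[0x18]=0xc4, mem[0x16]=0xb1

MEM[0x0f,0x18,0x16] = c4 c4 b1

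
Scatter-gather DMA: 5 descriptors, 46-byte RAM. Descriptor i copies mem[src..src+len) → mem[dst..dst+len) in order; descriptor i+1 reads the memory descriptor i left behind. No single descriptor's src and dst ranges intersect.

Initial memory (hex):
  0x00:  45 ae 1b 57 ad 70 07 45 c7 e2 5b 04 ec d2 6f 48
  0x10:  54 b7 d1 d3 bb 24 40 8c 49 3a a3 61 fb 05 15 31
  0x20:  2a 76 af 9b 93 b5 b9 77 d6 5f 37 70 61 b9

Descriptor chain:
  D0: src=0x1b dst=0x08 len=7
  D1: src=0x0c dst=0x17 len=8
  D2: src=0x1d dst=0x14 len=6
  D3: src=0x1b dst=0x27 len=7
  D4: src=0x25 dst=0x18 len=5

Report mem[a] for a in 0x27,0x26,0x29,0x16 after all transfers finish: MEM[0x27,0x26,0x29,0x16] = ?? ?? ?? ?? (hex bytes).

MEM[0x27,0x26,0x29,0x16] = 54 b9 d1 31

  after D0: wrote 7B at 0x08 = 61fb0515312a76
  after D1: wrote 8B at 0x17 = 312a764854b7d1d3
  after D2: wrote 6B at 0x14 = d1d3312a76af
  after D3: wrote 7B at 0x27 = 54b7d1d3312a76
  after D4: wrote 5B at 0x18 = b5b954b7d1
query mem[0x27]=0x54, mem[0x26]=0xb9, mem[0x29]=0xd1, mem[0x16]=0x31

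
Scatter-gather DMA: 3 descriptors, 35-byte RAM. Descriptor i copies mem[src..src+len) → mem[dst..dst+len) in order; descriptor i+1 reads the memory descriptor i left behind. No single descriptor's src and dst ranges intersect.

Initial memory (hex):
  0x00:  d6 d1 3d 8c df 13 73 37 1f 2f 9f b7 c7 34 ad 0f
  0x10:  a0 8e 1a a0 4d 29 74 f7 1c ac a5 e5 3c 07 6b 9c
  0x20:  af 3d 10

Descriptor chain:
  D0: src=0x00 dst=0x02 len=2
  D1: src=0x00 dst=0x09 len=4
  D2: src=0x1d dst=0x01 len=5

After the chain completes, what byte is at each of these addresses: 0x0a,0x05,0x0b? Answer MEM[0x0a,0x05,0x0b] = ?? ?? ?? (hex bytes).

MEM[0x0a,0x05,0x0b] = d1 3d d6

[0] 0x00->0x02 len=2 : d6 d1
[1] 0x00->0x09 len=4 : d6 d1 d6 d1
[2] 0x1d->0x01 len=5 : 07 6b 9c af 3d
query mem[0x0a]=0xd1, mem[0x05]=0x3d, mem[0x0b]=0xd6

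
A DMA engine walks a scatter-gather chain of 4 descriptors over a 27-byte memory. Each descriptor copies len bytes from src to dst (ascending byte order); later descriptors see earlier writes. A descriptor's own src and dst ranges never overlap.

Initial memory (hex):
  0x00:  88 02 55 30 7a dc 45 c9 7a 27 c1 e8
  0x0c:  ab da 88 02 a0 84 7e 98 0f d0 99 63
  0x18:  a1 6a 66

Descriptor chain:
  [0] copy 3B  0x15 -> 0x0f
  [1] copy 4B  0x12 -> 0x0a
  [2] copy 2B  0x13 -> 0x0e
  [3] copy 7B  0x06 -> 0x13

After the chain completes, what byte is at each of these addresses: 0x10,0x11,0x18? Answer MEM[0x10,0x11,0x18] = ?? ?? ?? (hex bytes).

[0] 0x15->0x0f len=3 : d0 99 63
[1] 0x12->0x0a len=4 : 7e 98 0f d0
[2] 0x13->0x0e len=2 : 98 0f
[3] 0x06->0x13 len=7 : 45 c9 7a 27 7e 98 0f
query mem[0x10]=0x99, mem[0x11]=0x63, mem[0x18]=0x98

MEM[0x10,0x11,0x18] = 99 63 98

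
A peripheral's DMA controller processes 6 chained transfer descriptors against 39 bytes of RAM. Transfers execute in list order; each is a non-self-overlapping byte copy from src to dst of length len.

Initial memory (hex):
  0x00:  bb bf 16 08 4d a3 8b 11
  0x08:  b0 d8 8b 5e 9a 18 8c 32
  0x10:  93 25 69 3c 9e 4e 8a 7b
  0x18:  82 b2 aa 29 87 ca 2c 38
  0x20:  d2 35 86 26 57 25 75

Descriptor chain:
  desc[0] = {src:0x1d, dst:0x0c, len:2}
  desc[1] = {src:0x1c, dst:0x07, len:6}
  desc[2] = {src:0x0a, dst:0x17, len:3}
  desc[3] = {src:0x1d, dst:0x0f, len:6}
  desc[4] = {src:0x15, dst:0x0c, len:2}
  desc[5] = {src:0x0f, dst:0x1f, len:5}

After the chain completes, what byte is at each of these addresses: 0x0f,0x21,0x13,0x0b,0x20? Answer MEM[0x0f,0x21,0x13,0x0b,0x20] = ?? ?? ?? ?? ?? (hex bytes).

  after D0: wrote 2B at 0x0c = ca2c
  after D1: wrote 6B at 0x07 = 87ca2c38d235
  after D2: wrote 3B at 0x17 = 38d235
  after D3: wrote 6B at 0x0f = ca2c38d23586
  after D4: wrote 2B at 0x0c = 4e8a
  after D5: wrote 5B at 0x1f = ca2c38d235
query mem[0x0f]=0xca, mem[0x21]=0x38, mem[0x13]=0x35, mem[0x0b]=0xd2, mem[0x20]=0x2c

MEM[0x0f,0x21,0x13,0x0b,0x20] = ca 38 35 d2 2c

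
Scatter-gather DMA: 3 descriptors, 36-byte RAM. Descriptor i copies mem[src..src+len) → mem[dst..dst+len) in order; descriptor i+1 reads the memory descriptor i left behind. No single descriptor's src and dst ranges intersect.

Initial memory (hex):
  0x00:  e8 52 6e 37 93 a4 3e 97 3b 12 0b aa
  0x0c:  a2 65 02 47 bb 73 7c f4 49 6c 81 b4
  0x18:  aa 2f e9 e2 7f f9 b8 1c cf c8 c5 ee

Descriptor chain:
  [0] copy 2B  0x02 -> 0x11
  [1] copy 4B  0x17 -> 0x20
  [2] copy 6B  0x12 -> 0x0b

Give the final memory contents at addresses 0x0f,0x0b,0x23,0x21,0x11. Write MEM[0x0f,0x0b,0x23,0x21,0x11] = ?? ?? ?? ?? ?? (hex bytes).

#0 dst[0x11+2] := {0x6e,0x37}
#1 dst[0x20+4] := {0xb4,0xaa,0x2f,0xe9}
#2 dst[0x0b+6] := {0x37,0xf4,0x49,0x6c,0x81,0xb4}
query mem[0x0f]=0x81, mem[0x0b]=0x37, mem[0x23]=0xe9, mem[0x21]=0xaa, mem[0x11]=0x6e

MEM[0x0f,0x0b,0x23,0x21,0x11] = 81 37 e9 aa 6e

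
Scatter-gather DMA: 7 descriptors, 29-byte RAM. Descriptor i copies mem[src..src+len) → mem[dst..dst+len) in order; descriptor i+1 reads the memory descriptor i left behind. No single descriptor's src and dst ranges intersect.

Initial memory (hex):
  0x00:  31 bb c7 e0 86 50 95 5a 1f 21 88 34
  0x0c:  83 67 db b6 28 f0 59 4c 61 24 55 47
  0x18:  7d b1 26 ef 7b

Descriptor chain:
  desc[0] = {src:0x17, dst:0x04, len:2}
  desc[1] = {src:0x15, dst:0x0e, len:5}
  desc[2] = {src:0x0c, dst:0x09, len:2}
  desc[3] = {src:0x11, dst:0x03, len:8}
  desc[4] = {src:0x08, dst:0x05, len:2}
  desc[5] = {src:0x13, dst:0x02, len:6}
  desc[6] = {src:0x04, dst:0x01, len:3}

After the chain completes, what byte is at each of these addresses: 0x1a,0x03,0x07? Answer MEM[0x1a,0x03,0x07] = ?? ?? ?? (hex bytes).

MEM[0x1a,0x03,0x07] = 26 47 7d

D0: mem[0x04..0x05] <- [47 7d]
D1: mem[0x0e..0x12] <- [24 55 47 7d b1]
D2: mem[0x09..0x0a] <- [83 67]
D3: mem[0x03..0x0a] <- [7d b1 4c 61 24 55 47 7d]
D4: mem[0x05..0x06] <- [55 47]
D5: mem[0x02..0x07] <- [4c 61 24 55 47 7d]
D6: mem[0x01..0x03] <- [24 55 47]
query mem[0x1a]=0x26, mem[0x03]=0x47, mem[0x07]=0x7d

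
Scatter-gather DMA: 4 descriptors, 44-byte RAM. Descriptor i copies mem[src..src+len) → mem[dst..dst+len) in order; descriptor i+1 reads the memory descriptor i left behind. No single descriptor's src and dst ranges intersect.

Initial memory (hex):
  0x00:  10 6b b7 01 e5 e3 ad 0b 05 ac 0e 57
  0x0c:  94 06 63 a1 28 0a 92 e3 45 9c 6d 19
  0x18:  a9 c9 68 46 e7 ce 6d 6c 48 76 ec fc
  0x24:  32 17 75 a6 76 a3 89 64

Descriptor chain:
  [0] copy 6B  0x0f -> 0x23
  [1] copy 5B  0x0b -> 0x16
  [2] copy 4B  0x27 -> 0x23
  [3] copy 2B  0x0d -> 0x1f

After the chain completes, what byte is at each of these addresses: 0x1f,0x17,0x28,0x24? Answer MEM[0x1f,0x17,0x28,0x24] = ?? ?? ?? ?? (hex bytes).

D0: mem[0x23..0x28] <- [a1 28 0a 92 e3 45]
D1: mem[0x16..0x1a] <- [57 94 06 63 a1]
D2: mem[0x23..0x26] <- [e3 45 a3 89]
D3: mem[0x1f..0x20] <- [06 63]
query mem[0x1f]=0x06, mem[0x17]=0x94, mem[0x28]=0x45, mem[0x24]=0x45

MEM[0x1f,0x17,0x28,0x24] = 06 94 45 45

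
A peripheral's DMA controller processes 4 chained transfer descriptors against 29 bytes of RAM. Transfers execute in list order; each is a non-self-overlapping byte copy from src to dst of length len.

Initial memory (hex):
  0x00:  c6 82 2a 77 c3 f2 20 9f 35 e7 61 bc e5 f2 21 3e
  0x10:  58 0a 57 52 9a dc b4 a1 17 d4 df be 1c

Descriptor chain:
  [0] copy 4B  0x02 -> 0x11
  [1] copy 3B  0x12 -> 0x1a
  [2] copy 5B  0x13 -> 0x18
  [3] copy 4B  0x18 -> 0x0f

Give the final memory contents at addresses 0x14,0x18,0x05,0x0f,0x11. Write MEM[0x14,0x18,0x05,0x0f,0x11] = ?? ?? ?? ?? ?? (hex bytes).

MEM[0x14,0x18,0x05,0x0f,0x11] = f2 c3 f2 c3 dc

D0: mem[0x11..0x14] <- [2a 77 c3 f2]
D1: mem[0x1a..0x1c] <- [77 c3 f2]
D2: mem[0x18..0x1c] <- [c3 f2 dc b4 a1]
D3: mem[0x0f..0x12] <- [c3 f2 dc b4]
query mem[0x14]=0xf2, mem[0x18]=0xc3, mem[0x05]=0xf2, mem[0x0f]=0xc3, mem[0x11]=0xdc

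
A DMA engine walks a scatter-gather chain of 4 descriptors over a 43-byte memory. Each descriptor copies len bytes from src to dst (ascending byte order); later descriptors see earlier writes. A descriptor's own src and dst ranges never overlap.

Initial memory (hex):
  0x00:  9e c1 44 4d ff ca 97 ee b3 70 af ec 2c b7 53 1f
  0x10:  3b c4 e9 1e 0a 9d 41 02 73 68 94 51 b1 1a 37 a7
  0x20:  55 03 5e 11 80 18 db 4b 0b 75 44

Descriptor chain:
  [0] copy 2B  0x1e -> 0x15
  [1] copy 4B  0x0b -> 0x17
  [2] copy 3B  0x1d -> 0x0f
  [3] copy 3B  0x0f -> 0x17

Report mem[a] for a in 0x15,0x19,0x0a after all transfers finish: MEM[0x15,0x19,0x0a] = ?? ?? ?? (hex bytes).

MEM[0x15,0x19,0x0a] = 37 a7 af

[0] 0x1e->0x15 len=2 : 37 a7
[1] 0x0b->0x17 len=4 : ec 2c b7 53
[2] 0x1d->0x0f len=3 : 1a 37 a7
[3] 0x0f->0x17 len=3 : 1a 37 a7
query mem[0x15]=0x37, mem[0x19]=0xa7, mem[0x0a]=0xaf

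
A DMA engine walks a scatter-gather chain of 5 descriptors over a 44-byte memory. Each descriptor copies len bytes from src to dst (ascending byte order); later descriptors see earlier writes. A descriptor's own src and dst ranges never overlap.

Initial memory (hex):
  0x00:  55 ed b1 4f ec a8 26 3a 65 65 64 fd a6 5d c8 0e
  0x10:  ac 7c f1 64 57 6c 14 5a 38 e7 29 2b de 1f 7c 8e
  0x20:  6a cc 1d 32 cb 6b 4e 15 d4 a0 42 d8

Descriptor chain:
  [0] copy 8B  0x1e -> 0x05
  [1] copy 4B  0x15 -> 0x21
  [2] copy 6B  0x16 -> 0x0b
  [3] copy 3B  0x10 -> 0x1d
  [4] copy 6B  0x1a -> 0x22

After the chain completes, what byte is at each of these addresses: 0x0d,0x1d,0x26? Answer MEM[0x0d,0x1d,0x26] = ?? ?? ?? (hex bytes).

MEM[0x0d,0x1d,0x26] = 38 2b 7c

  after D0: wrote 8B at 0x05 = 7c8e6acc1d32cb6b
  after D1: wrote 4B at 0x21 = 6c145a38
  after D2: wrote 6B at 0x0b = 145a38e7292b
  after D3: wrote 3B at 0x1d = 2b7cf1
  after D4: wrote 6B at 0x22 = 292bde2b7cf1
query mem[0x0d]=0x38, mem[0x1d]=0x2b, mem[0x26]=0x7c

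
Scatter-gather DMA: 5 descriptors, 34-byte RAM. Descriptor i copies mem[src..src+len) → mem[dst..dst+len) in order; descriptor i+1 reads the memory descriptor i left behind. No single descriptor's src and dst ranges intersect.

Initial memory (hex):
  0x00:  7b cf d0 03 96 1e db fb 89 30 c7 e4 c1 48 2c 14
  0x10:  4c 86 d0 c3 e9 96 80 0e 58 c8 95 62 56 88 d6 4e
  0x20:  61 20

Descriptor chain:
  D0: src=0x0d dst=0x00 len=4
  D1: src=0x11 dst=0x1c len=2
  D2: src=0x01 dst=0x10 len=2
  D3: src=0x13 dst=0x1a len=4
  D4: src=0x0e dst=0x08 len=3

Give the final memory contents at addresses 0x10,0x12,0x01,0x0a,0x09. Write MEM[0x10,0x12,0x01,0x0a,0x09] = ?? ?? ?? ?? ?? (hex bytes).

MEM[0x10,0x12,0x01,0x0a,0x09] = 2c d0 2c 2c 14

#0 dst[0x00+4] := {0x48,0x2c,0x14,0x4c}
#1 dst[0x1c+2] := {0x86,0xd0}
#2 dst[0x10+2] := {0x2c,0x14}
#3 dst[0x1a+4] := {0xc3,0xe9,0x96,0x80}
#4 dst[0x08+3] := {0x2c,0x14,0x2c}
query mem[0x10]=0x2c, mem[0x12]=0xd0, mem[0x01]=0x2c, mem[0x0a]=0x2c, mem[0x09]=0x14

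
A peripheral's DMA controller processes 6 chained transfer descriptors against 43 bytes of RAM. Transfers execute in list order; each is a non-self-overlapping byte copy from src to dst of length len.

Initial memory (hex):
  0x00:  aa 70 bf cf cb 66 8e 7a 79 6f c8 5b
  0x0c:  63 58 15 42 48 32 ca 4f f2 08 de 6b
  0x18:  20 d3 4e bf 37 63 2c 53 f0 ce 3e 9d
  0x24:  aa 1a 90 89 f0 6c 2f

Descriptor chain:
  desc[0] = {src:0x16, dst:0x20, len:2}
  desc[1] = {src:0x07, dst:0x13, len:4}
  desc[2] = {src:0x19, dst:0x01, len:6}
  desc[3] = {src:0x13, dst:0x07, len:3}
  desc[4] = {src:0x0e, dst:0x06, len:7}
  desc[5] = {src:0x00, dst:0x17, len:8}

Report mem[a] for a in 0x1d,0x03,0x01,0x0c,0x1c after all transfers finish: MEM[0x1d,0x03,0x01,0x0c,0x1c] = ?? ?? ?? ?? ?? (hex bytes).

MEM[0x1d,0x03,0x01,0x0c,0x1c] = 15 bf d3 79 63

[0] 0x16->0x20 len=2 : de 6b
[1] 0x07->0x13 len=4 : 7a 79 6f c8
[2] 0x19->0x01 len=6 : d3 4e bf 37 63 2c
[3] 0x13->0x07 len=3 : 7a 79 6f
[4] 0x0e->0x06 len=7 : 15 42 48 32 ca 7a 79
[5] 0x00->0x17 len=8 : aa d3 4e bf 37 63 15 42
query mem[0x1d]=0x15, mem[0x03]=0xbf, mem[0x01]=0xd3, mem[0x0c]=0x79, mem[0x1c]=0x63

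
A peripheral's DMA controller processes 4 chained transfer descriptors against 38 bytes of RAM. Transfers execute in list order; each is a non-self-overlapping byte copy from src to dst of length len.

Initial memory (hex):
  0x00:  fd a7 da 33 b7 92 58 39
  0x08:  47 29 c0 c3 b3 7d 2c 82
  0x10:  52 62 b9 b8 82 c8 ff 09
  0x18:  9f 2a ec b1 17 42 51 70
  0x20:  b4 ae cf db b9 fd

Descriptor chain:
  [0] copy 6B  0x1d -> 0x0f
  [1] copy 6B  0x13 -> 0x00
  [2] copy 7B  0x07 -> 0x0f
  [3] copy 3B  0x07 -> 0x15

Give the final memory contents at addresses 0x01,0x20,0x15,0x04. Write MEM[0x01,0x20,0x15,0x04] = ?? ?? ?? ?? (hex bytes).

MEM[0x01,0x20,0x15,0x04] = cf b4 39 09

  after D0: wrote 6B at 0x0f = 425170b4aecf
  after D1: wrote 6B at 0x00 = aecfc8ff099f
  after D2: wrote 7B at 0x0f = 394729c0c3b37d
  after D3: wrote 3B at 0x15 = 394729
query mem[0x01]=0xcf, mem[0x20]=0xb4, mem[0x15]=0x39, mem[0x04]=0x09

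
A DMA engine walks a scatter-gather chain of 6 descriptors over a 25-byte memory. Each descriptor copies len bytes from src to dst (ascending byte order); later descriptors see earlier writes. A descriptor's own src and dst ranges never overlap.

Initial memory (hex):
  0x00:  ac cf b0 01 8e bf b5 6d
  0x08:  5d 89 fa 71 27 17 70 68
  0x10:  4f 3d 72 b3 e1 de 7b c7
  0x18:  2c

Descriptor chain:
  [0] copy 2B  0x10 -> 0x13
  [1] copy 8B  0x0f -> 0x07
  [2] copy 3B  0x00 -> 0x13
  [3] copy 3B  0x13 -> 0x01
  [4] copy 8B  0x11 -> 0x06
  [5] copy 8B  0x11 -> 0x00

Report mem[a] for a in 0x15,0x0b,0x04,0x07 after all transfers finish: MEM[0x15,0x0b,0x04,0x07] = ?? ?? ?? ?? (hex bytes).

MEM[0x15,0x0b,0x04,0x07] = b0 7b b0 2c

  after D0: wrote 2B at 0x13 = 4f3d
  after D1: wrote 8B at 0x07 = 684f3d724f3dde7b
  after D2: wrote 3B at 0x13 = accfb0
  after D3: wrote 3B at 0x01 = accfb0
  after D4: wrote 8B at 0x06 = 3d72accfb07bc72c
  after D5: wrote 8B at 0x00 = 3d72accfb07bc72c
query mem[0x15]=0xb0, mem[0x0b]=0x7b, mem[0x04]=0xb0, mem[0x07]=0x2c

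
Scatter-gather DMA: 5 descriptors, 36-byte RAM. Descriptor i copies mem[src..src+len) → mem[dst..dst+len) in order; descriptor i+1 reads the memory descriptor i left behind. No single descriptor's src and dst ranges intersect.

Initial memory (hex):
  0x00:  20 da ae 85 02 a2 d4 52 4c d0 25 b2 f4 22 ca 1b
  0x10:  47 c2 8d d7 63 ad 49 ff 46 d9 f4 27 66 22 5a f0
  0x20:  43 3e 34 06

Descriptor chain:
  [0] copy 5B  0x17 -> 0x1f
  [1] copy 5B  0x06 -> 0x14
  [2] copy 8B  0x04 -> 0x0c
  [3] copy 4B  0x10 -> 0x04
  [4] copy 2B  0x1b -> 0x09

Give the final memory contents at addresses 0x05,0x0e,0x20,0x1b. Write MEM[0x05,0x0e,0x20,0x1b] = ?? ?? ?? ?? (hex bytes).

#0 dst[0x1f+5] := {0xff,0x46,0xd9,0xf4,0x27}
#1 dst[0x14+5] := {0xd4,0x52,0x4c,0xd0,0x25}
#2 dst[0x0c+8] := {0x02,0xa2,0xd4,0x52,0x4c,0xd0,0x25,0xb2}
#3 dst[0x04+4] := {0x4c,0xd0,0x25,0xb2}
#4 dst[0x09+2] := {0x27,0x66}
query mem[0x05]=0xd0, mem[0x0e]=0xd4, mem[0x20]=0x46, mem[0x1b]=0x27

MEM[0x05,0x0e,0x20,0x1b] = d0 d4 46 27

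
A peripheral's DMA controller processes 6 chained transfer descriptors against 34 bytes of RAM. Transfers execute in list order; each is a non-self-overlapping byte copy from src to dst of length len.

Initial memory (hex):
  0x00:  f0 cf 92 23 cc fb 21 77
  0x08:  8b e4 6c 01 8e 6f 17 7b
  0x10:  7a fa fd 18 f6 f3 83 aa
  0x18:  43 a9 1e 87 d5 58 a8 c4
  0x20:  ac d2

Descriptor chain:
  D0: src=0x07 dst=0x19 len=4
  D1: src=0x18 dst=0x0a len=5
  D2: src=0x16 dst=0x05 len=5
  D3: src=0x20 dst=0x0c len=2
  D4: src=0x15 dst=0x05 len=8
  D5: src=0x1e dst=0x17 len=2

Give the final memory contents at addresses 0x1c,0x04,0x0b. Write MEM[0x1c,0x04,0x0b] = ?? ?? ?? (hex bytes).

MEM[0x1c,0x04,0x0b] = 6c cc e4

#0 dst[0x19+4] := {0x77,0x8b,0xe4,0x6c}
#1 dst[0x0a+5] := {0x43,0x77,0x8b,0xe4,0x6c}
#2 dst[0x05+5] := {0x83,0xaa,0x43,0x77,0x8b}
#3 dst[0x0c+2] := {0xac,0xd2}
#4 dst[0x05+8] := {0xf3,0x83,0xaa,0x43,0x77,0x8b,0xe4,0x6c}
#5 dst[0x17+2] := {0xa8,0xc4}
query mem[0x1c]=0x6c, mem[0x04]=0xcc, mem[0x0b]=0xe4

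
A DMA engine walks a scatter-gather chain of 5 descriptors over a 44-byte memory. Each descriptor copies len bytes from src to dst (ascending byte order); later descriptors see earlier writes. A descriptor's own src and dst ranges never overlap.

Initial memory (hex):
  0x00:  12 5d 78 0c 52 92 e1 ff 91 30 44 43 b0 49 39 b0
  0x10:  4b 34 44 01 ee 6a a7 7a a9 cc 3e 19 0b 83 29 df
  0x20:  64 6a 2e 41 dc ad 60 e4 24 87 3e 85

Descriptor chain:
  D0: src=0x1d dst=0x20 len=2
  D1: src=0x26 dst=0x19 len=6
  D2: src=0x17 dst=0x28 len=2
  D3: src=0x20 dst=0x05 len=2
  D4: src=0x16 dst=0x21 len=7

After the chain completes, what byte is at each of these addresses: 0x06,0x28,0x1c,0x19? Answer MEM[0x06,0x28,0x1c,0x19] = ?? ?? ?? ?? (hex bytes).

MEM[0x06,0x28,0x1c,0x19] = 29 7a 87 60

  after D0: wrote 2B at 0x20 = 8329
  after D1: wrote 6B at 0x19 = 60e424873e85
  after D2: wrote 2B at 0x28 = 7aa9
  after D3: wrote 2B at 0x05 = 8329
  after D4: wrote 7B at 0x21 = a77aa960e42487
query mem[0x06]=0x29, mem[0x28]=0x7a, mem[0x1c]=0x87, mem[0x19]=0x60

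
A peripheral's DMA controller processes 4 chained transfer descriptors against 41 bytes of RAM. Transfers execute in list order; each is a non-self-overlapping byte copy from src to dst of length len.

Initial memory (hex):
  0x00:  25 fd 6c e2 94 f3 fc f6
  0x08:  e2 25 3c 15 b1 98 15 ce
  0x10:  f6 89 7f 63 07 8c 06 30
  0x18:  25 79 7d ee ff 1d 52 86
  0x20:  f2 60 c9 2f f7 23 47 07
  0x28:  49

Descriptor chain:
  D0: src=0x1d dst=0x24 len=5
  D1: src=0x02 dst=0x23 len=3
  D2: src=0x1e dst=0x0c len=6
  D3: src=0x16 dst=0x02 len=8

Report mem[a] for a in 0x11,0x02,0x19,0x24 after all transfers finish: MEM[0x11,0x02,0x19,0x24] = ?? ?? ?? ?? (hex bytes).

MEM[0x11,0x02,0x19,0x24] = 6c 06 79 e2

  after D0: wrote 5B at 0x24 = 1d5286f260
  after D1: wrote 3B at 0x23 = 6ce294
  after D2: wrote 6B at 0x0c = 5286f260c96c
  after D3: wrote 8B at 0x02 = 063025797deeff1d
query mem[0x11]=0x6c, mem[0x02]=0x06, mem[0x19]=0x79, mem[0x24]=0xe2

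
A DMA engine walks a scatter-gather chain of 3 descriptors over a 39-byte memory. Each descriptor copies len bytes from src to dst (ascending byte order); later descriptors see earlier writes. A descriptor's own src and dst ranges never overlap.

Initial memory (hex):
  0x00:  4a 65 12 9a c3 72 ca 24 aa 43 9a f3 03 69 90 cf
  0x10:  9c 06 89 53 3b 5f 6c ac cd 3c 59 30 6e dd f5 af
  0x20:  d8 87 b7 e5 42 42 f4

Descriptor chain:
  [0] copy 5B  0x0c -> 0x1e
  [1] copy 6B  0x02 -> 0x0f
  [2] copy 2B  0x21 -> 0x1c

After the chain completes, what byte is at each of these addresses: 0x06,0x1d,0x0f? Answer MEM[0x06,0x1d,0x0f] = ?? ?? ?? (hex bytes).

MEM[0x06,0x1d,0x0f] = ca 9c 12

[0] 0x0c->0x1e len=5 : 03 69 90 cf 9c
[1] 0x02->0x0f len=6 : 12 9a c3 72 ca 24
[2] 0x21->0x1c len=2 : cf 9c
query mem[0x06]=0xca, mem[0x1d]=0x9c, mem[0x0f]=0x12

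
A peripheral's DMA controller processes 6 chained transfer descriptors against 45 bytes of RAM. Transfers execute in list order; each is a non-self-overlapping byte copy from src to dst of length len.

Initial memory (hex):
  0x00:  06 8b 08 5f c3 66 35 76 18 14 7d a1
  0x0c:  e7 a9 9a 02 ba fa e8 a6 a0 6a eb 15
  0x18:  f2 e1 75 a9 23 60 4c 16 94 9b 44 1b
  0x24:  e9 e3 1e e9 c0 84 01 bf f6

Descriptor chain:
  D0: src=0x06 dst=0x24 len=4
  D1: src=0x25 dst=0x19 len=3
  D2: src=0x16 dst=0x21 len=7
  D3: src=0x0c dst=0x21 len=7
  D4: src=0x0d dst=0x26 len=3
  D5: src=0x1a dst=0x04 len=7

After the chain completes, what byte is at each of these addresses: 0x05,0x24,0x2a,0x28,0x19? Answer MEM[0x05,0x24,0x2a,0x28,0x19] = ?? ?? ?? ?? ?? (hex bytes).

MEM[0x05,0x24,0x2a,0x28,0x19] = 14 02 01 02 76

[0] 0x06->0x24 len=4 : 35 76 18 14
[1] 0x25->0x19 len=3 : 76 18 14
[2] 0x16->0x21 len=7 : eb 15 f2 76 18 14 23
[3] 0x0c->0x21 len=7 : e7 a9 9a 02 ba fa e8
[4] 0x0d->0x26 len=3 : a9 9a 02
[5] 0x1a->0x04 len=7 : 18 14 23 60 4c 16 94
query mem[0x05]=0x14, mem[0x24]=0x02, mem[0x2a]=0x01, mem[0x28]=0x02, mem[0x19]=0x76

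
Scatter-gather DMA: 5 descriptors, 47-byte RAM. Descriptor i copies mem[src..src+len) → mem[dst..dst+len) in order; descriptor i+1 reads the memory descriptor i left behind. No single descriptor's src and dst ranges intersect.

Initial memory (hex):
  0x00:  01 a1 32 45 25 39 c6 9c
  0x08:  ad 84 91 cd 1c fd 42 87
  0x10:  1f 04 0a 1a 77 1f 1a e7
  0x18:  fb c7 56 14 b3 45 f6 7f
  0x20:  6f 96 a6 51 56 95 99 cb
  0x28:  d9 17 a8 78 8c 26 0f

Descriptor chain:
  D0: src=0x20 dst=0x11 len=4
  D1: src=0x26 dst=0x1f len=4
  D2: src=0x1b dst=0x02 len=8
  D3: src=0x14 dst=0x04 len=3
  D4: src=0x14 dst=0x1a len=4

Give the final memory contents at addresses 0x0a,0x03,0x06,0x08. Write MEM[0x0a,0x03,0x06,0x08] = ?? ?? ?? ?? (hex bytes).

D0: mem[0x11..0x14] <- [6f 96 a6 51]
D1: mem[0x1f..0x22] <- [99 cb d9 17]
D2: mem[0x02..0x09] <- [14 b3 45 f6 99 cb d9 17]
D3: mem[0x04..0x06] <- [51 1f 1a]
D4: mem[0x1a..0x1d] <- [51 1f 1a e7]
query mem[0x0a]=0x91, mem[0x03]=0xb3, mem[0x06]=0x1a, mem[0x08]=0xd9

MEM[0x0a,0x03,0x06,0x08] = 91 b3 1a d9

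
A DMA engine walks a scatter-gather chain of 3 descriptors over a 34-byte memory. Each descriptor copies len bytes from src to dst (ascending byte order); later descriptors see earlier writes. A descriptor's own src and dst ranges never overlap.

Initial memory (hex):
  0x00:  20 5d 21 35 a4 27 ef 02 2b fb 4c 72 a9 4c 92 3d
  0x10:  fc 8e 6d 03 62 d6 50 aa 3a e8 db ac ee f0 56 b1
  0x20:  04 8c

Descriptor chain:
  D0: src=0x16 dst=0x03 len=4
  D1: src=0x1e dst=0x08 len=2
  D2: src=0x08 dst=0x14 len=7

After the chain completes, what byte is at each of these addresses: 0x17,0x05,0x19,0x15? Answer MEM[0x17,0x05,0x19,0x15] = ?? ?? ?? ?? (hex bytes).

MEM[0x17,0x05,0x19,0x15] = 72 3a 4c b1

[0] 0x16->0x03 len=4 : 50 aa 3a e8
[1] 0x1e->0x08 len=2 : 56 b1
[2] 0x08->0x14 len=7 : 56 b1 4c 72 a9 4c 92
query mem[0x17]=0x72, mem[0x05]=0x3a, mem[0x19]=0x4c, mem[0x15]=0xb1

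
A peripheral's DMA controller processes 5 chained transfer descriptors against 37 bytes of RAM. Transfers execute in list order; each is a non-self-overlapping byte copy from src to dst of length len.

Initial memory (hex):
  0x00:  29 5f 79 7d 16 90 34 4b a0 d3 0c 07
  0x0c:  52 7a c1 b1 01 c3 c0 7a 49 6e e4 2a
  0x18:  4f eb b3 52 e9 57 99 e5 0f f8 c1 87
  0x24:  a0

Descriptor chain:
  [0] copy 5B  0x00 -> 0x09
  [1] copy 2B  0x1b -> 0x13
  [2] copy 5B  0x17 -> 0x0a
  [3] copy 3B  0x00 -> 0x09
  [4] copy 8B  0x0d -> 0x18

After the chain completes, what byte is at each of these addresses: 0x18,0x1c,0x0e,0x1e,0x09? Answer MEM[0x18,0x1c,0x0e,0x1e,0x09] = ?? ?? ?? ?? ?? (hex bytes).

#0 dst[0x09+5] := {0x29,0x5f,0x79,0x7d,0x16}
#1 dst[0x13+2] := {0x52,0xe9}
#2 dst[0x0a+5] := {0x2a,0x4f,0xeb,0xb3,0x52}
#3 dst[0x09+3] := {0x29,0x5f,0x79}
#4 dst[0x18+8] := {0xb3,0x52,0xb1,0x01,0xc3,0xc0,0x52,0xe9}
query mem[0x18]=0xb3, mem[0x1c]=0xc3, mem[0x0e]=0x52, mem[0x1e]=0x52, mem[0x09]=0x29

MEM[0x18,0x1c,0x0e,0x1e,0x09] = b3 c3 52 52 29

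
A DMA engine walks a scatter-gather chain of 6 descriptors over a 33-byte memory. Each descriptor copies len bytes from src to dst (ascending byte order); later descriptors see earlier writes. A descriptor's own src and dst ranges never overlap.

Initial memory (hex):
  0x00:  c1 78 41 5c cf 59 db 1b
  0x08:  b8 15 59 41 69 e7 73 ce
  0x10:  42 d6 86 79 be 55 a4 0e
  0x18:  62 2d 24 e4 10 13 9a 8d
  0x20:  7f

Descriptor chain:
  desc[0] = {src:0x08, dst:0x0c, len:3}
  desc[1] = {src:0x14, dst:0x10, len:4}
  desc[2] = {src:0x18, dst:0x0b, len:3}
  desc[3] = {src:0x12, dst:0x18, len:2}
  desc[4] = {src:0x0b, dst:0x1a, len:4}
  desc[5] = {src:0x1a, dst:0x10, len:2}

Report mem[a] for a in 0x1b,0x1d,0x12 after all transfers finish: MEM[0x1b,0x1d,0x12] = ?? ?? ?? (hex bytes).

MEM[0x1b,0x1d,0x12] = 2d 59 a4

#0 dst[0x0c+3] := {0xb8,0x15,0x59}
#1 dst[0x10+4] := {0xbe,0x55,0xa4,0x0e}
#2 dst[0x0b+3] := {0x62,0x2d,0x24}
#3 dst[0x18+2] := {0xa4,0x0e}
#4 dst[0x1a+4] := {0x62,0x2d,0x24,0x59}
#5 dst[0x10+2] := {0x62,0x2d}
query mem[0x1b]=0x2d, mem[0x1d]=0x59, mem[0x12]=0xa4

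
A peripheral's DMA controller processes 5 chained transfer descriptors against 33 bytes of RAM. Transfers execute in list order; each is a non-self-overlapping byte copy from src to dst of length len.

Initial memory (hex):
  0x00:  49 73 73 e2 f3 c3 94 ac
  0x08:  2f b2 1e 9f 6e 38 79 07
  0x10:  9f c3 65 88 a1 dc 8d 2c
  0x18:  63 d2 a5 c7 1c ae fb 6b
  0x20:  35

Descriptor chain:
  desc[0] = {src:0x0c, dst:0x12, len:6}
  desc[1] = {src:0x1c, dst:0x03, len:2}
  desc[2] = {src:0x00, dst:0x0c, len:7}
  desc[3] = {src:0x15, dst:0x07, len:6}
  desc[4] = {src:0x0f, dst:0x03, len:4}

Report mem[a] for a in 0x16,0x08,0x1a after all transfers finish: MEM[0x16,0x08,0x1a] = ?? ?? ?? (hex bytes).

#0 dst[0x12+6] := {0x6e,0x38,0x79,0x07,0x9f,0xc3}
#1 dst[0x03+2] := {0x1c,0xae}
#2 dst[0x0c+7] := {0x49,0x73,0x73,0x1c,0xae,0xc3,0x94}
#3 dst[0x07+6] := {0x07,0x9f,0xc3,0x63,0xd2,0xa5}
#4 dst[0x03+4] := {0x1c,0xae,0xc3,0x94}
query mem[0x16]=0x9f, mem[0x08]=0x9f, mem[0x1a]=0xa5

MEM[0x16,0x08,0x1a] = 9f 9f a5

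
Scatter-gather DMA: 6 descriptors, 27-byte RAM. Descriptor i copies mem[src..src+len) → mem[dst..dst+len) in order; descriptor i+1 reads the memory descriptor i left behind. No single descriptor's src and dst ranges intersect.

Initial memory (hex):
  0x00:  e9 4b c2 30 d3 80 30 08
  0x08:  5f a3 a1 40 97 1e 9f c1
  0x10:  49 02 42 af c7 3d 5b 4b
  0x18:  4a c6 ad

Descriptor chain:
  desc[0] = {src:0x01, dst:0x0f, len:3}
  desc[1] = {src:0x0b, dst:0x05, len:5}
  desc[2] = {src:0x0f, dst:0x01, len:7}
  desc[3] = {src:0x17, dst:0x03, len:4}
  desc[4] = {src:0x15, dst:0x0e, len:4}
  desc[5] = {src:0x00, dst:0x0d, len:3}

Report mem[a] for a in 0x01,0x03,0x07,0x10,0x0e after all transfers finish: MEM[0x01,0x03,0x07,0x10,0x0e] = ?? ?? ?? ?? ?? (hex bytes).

#0 dst[0x0f+3] := {0x4b,0xc2,0x30}
#1 dst[0x05+5] := {0x40,0x97,0x1e,0x9f,0x4b}
#2 dst[0x01+7] := {0x4b,0xc2,0x30,0x42,0xaf,0xc7,0x3d}
#3 dst[0x03+4] := {0x4b,0x4a,0xc6,0xad}
#4 dst[0x0e+4] := {0x3d,0x5b,0x4b,0x4a}
#5 dst[0x0d+3] := {0xe9,0x4b,0xc2}
query mem[0x01]=0x4b, mem[0x03]=0x4b, mem[0x07]=0x3d, mem[0x10]=0x4b, mem[0x0e]=0x4b

MEM[0x01,0x03,0x07,0x10,0x0e] = 4b 4b 3d 4b 4b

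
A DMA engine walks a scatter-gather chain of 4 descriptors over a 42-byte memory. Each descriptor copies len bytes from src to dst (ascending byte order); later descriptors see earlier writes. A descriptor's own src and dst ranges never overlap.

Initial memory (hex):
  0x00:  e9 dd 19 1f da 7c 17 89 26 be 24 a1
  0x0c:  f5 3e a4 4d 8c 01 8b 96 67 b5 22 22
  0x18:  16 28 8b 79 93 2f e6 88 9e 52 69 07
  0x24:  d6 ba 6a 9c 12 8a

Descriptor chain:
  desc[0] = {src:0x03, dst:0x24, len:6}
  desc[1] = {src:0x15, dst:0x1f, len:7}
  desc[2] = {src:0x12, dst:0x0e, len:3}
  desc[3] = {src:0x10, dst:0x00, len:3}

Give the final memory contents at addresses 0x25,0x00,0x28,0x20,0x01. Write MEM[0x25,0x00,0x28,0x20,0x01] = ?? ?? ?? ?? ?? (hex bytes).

MEM[0x25,0x00,0x28,0x20,0x01] = 79 67 89 22 01

  after D0: wrote 6B at 0x24 = 1fda7c178926
  after D1: wrote 7B at 0x1f = b5222216288b79
  after D2: wrote 3B at 0x0e = 8b9667
  after D3: wrote 3B at 0x00 = 67018b
query mem[0x25]=0x79, mem[0x00]=0x67, mem[0x28]=0x89, mem[0x20]=0x22, mem[0x01]=0x01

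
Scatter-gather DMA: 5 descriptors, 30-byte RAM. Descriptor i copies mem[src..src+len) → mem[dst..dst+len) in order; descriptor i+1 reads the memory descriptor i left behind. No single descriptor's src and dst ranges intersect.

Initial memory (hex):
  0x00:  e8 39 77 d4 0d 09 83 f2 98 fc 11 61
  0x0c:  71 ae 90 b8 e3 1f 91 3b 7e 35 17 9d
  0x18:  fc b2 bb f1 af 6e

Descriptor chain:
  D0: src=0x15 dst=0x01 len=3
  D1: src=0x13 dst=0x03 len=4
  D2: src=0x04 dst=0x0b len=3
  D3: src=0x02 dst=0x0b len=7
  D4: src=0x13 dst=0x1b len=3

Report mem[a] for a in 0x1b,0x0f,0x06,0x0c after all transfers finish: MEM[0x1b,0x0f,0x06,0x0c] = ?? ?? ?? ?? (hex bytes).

MEM[0x1b,0x0f,0x06,0x0c] = 3b 17 17 3b

[0] 0x15->0x01 len=3 : 35 17 9d
[1] 0x13->0x03 len=4 : 3b 7e 35 17
[2] 0x04->0x0b len=3 : 7e 35 17
[3] 0x02->0x0b len=7 : 17 3b 7e 35 17 f2 98
[4] 0x13->0x1b len=3 : 3b 7e 35
query mem[0x1b]=0x3b, mem[0x0f]=0x17, mem[0x06]=0x17, mem[0x0c]=0x3b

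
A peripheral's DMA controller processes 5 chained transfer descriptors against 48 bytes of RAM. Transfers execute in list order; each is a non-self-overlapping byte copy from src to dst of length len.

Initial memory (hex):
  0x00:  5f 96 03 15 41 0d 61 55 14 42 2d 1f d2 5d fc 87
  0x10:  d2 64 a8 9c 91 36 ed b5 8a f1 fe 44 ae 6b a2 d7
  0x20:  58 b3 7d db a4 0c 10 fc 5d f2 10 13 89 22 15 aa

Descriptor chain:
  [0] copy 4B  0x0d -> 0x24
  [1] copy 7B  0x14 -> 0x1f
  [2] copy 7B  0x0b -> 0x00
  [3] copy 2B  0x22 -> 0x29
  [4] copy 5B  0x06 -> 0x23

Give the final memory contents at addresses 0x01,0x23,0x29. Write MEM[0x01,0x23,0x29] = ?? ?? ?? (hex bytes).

MEM[0x01,0x23,0x29] = d2 64 b5

D0: mem[0x24..0x27] <- [5d fc 87 d2]
D1: mem[0x1f..0x25] <- [91 36 ed b5 8a f1 fe]
D2: mem[0x00..0x06] <- [1f d2 5d fc 87 d2 64]
D3: mem[0x29..0x2a] <- [b5 8a]
D4: mem[0x23..0x27] <- [64 55 14 42 2d]
query mem[0x01]=0xd2, mem[0x23]=0x64, mem[0x29]=0xb5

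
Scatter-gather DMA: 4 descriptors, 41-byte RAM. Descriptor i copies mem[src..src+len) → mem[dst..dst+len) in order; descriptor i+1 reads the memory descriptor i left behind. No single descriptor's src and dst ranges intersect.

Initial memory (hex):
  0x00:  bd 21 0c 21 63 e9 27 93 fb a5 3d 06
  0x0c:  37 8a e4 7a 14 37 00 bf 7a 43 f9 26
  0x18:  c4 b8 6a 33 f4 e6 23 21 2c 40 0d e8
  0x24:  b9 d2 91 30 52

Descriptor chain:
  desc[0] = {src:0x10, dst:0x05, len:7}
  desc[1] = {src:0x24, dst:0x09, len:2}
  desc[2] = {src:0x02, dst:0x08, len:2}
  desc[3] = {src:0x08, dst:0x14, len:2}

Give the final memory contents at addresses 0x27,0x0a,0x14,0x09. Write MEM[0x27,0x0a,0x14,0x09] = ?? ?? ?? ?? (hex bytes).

MEM[0x27,0x0a,0x14,0x09] = 30 d2 0c 21

#0 dst[0x05+7] := {0x14,0x37,0x00,0xbf,0x7a,0x43,0xf9}
#1 dst[0x09+2] := {0xb9,0xd2}
#2 dst[0x08+2] := {0x0c,0x21}
#3 dst[0x14+2] := {0x0c,0x21}
query mem[0x27]=0x30, mem[0x0a]=0xd2, mem[0x14]=0x0c, mem[0x09]=0x21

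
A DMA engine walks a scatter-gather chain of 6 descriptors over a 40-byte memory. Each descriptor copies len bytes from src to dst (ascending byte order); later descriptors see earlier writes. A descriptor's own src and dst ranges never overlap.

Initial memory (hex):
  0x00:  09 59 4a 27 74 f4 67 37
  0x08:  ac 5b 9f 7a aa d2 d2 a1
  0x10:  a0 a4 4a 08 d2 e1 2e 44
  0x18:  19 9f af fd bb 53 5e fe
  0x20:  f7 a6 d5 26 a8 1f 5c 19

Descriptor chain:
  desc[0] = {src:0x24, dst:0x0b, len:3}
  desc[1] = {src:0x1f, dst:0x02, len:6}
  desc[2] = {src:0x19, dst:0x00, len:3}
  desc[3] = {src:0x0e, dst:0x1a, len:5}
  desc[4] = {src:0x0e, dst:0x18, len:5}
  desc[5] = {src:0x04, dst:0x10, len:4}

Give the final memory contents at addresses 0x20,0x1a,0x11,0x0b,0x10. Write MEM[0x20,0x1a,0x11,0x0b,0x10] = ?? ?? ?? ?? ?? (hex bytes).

MEM[0x20,0x1a,0x11,0x0b,0x10] = f7 a0 d5 a8 a6

#0 dst[0x0b+3] := {0xa8,0x1f,0x5c}
#1 dst[0x02+6] := {0xfe,0xf7,0xa6,0xd5,0x26,0xa8}
#2 dst[0x00+3] := {0x9f,0xaf,0xfd}
#3 dst[0x1a+5] := {0xd2,0xa1,0xa0,0xa4,0x4a}
#4 dst[0x18+5] := {0xd2,0xa1,0xa0,0xa4,0x4a}
#5 dst[0x10+4] := {0xa6,0xd5,0x26,0xa8}
query mem[0x20]=0xf7, mem[0x1a]=0xa0, mem[0x11]=0xd5, mem[0x0b]=0xa8, mem[0x10]=0xa6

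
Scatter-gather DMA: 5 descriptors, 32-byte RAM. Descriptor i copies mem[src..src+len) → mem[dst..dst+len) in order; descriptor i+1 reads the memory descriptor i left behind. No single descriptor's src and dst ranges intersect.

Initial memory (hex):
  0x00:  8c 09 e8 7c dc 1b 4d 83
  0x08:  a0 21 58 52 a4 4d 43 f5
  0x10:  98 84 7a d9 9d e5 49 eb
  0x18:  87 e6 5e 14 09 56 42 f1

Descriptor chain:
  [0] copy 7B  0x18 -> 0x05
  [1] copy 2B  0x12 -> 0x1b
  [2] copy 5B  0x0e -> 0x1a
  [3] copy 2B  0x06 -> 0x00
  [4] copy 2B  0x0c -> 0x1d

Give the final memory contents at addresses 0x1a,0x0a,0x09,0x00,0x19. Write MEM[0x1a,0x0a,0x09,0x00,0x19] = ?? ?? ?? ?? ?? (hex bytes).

D0: mem[0x05..0x0b] <- [87 e6 5e 14 09 56 42]
D1: mem[0x1b..0x1c] <- [7a d9]
D2: mem[0x1a..0x1e] <- [43 f5 98 84 7a]
D3: mem[0x00..0x01] <- [e6 5e]
D4: mem[0x1d..0x1e] <- [a4 4d]
query mem[0x1a]=0x43, mem[0x0a]=0x56, mem[0x09]=0x09, mem[0x00]=0xe6, mem[0x19]=0xe6

MEM[0x1a,0x0a,0x09,0x00,0x19] = 43 56 09 e6 e6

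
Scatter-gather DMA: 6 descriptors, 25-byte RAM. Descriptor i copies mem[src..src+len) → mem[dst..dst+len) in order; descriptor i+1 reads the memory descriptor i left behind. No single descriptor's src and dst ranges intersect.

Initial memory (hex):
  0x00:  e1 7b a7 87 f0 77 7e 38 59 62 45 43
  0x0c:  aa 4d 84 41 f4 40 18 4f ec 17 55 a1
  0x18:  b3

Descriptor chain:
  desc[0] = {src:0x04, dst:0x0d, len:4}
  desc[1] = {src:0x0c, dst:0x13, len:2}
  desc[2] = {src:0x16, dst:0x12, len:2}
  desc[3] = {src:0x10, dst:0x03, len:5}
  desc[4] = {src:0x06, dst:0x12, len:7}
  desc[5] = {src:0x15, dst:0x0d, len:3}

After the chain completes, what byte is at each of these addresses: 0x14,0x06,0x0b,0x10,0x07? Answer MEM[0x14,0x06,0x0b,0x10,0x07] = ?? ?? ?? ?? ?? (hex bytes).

MEM[0x14,0x06,0x0b,0x10,0x07] = 59 a1 43 38 f0

  after D0: wrote 4B at 0x0d = f0777e38
  after D1: wrote 2B at 0x13 = aaf0
  after D2: wrote 2B at 0x12 = 55a1
  after D3: wrote 5B at 0x03 = 384055a1f0
  after D4: wrote 7B at 0x12 = a1f059624543aa
  after D5: wrote 3B at 0x0d = 624543
query mem[0x14]=0x59, mem[0x06]=0xa1, mem[0x0b]=0x43, mem[0x10]=0x38, mem[0x07]=0xf0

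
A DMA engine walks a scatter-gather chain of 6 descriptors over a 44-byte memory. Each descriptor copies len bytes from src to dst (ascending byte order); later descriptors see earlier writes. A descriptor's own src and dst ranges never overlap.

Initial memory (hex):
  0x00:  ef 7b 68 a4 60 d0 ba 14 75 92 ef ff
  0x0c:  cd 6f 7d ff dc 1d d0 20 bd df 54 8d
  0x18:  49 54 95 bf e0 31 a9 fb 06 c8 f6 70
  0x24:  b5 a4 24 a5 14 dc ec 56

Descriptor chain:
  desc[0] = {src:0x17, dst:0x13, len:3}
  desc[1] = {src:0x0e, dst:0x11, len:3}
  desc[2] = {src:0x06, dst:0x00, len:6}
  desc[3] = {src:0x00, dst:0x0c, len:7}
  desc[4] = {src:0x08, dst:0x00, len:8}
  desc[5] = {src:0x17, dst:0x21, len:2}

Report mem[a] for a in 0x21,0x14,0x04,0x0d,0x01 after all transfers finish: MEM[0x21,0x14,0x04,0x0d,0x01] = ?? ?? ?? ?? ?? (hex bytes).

MEM[0x21,0x14,0x04,0x0d,0x01] = 8d 49 ba 14 92

[0] 0x17->0x13 len=3 : 8d 49 54
[1] 0x0e->0x11 len=3 : 7d ff dc
[2] 0x06->0x00 len=6 : ba 14 75 92 ef ff
[3] 0x00->0x0c len=7 : ba 14 75 92 ef ff ba
[4] 0x08->0x00 len=8 : 75 92 ef ff ba 14 75 92
[5] 0x17->0x21 len=2 : 8d 49
query mem[0x21]=0x8d, mem[0x14]=0x49, mem[0x04]=0xba, mem[0x0d]=0x14, mem[0x01]=0x92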